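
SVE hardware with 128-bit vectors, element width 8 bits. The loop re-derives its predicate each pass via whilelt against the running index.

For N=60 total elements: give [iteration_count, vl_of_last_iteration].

[iterations, last_vl] = [4, 12]

128-bit reg / 8-bit elem → 16 lanes
iterations = ceil(60/16) = 4; final-pass vl = 12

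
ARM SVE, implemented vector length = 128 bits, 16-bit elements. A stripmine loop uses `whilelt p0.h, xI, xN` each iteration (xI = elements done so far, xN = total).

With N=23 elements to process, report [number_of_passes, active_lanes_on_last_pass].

128-bit reg / 16-bit elem → 8 lanes
iterations = ceil(23/8) = 3; final-pass vl = 7

[iterations, last_vl] = [3, 7]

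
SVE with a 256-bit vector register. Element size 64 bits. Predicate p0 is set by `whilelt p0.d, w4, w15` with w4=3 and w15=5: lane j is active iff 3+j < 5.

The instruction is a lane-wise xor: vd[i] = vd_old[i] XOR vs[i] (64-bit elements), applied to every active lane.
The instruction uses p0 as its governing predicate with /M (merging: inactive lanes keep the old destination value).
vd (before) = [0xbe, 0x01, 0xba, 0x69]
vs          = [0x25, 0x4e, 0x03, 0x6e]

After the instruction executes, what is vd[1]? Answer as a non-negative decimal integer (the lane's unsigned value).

register lanes = 256/64 = 4
active while 3+j < 5, i.e. j ∈ [0,2) capped at 4 ⇒ 2
  i=0: xor(0xbe,0x25) → 155
  i=1: xor(0x01,0x4e) → 79
  i=2: tail/keep → 186
  i=3: tail/keep → 105

vd[1] = 79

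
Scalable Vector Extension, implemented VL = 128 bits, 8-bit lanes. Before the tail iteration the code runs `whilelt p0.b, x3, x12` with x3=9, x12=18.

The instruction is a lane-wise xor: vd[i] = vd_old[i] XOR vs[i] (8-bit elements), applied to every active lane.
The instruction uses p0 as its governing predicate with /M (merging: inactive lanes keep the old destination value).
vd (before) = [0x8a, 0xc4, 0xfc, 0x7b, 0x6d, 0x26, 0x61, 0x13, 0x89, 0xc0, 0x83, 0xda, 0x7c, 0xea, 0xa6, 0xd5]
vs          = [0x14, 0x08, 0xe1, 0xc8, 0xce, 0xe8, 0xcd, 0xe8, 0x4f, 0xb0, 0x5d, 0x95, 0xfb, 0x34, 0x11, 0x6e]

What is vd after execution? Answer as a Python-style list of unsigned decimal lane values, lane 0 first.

128-bit reg / 8-bit elem → 16 lanes
active while 9+j < 18, i.e. j ∈ [0,9) capped at 16 ⇒ 9
  i=0: xor(0x8a,0x14) → 158
  i=1: xor(0xc4,0x08) → 204
  i=2: xor(0xfc,0xe1) → 29
  i=3: xor(0x7b,0xc8) → 179
  i=4: xor(0x6d,0xce) → 163
  i=5: xor(0x26,0xe8) → 206
  i=6: xor(0x61,0xcd) → 172
  i=7: xor(0x13,0xe8) → 251
  i=8: xor(0x89,0x4f) → 198
  i=9: tail/keep → 192
  i=10: tail/keep → 131
  i=11: tail/keep → 218
  i=12: tail/keep → 124
  i=13: tail/keep → 234
  i=14: tail/keep → 166
  i=15: tail/keep → 213

vd = [158, 204, 29, 179, 163, 206, 172, 251, 198, 192, 131, 218, 124, 234, 166, 213]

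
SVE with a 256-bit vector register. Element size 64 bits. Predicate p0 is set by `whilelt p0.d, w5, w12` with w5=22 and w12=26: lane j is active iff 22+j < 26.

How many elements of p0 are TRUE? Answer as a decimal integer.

register lanes = 256/64 = 4
active while 22+j < 26, i.e. j ∈ [0,4) capped at 4 ⇒ 4

vl = 4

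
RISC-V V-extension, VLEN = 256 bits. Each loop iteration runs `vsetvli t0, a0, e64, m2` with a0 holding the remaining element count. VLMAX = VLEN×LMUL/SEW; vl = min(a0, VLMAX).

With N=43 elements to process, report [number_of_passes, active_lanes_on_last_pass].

[iterations, last_vl] = [6, 3]

VLMAX = VLEN×LMUL/SEW = 256×2/64 = 8
iterations = ceil(43/8) = 6; final-pass vl = 3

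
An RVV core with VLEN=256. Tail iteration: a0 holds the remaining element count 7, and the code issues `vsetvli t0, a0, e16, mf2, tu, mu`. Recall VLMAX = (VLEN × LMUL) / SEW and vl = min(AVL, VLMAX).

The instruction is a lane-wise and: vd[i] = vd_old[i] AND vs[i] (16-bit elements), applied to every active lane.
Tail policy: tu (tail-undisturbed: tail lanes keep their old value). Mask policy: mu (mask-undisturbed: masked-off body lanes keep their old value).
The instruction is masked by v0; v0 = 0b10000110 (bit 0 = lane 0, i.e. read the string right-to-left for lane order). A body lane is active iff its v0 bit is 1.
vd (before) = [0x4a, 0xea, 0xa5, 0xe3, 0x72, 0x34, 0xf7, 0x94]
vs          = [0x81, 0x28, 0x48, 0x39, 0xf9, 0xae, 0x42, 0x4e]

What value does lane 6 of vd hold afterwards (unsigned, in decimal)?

vd[6] = 247

VLMAX = VLEN×LMUL/SEW = 256×1/2/16 = 8
AVL=7 ≤ VLMAX=8, so vl = 7
[0] mask-off/keep = 0x4a
[1] and(0xea,0x28) = 0x28
[2] and(0xa5,0x48) = 0x00
[3] mask-off/keep = 0xe3
[4] mask-off/keep = 0x72
[5] mask-off/keep = 0x34
[6] mask-off/keep = 0xf7
[7] tail/keep = 0x94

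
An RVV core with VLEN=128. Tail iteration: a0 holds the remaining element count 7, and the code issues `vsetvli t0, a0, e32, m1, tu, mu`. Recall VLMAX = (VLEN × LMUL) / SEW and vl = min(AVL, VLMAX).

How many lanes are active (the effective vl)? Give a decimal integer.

lanes per group: 128·1/32 = 4
vl ← min(7, 4) = 4

vl = 4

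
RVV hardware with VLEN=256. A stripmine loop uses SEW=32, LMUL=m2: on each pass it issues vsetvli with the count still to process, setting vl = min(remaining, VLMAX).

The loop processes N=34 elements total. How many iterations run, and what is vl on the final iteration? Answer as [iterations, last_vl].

VLMAX = (256 × 2) / 32 = 16 lanes
iterations = ceil(34/16) = 3; final-pass vl = 2

[iterations, last_vl] = [3, 2]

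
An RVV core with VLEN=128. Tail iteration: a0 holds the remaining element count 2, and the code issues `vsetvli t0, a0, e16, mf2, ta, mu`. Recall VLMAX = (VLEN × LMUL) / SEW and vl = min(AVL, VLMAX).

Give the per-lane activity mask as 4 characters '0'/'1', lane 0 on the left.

predicate = 1100

VLMAX = (128 × 1/2) / 16 = 4 lanes
AVL=2 ≤ VLMAX=4, so vl = 2
bits (lane 0 leftmost): 1100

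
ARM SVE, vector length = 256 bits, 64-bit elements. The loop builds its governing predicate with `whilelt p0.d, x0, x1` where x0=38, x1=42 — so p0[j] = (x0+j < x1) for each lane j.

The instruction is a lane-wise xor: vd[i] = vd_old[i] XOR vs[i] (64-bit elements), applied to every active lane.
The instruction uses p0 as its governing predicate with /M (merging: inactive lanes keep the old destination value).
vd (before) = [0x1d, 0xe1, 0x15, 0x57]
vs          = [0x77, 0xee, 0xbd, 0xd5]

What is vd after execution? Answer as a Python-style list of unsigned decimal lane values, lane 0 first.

vd = [106, 15, 168, 130]

register lanes = 256/64 = 4
whilelt: lane j active iff 38+j < 42 → j < 4 → 4 active
lane  0: xor(0x1d,0x77) ⇒ 0x6a
lane  1: xor(0xe1,0xee) ⇒ 0x0f
lane  2: xor(0x15,0xbd) ⇒ 0xa8
lane  3: xor(0x57,0xd5) ⇒ 0x82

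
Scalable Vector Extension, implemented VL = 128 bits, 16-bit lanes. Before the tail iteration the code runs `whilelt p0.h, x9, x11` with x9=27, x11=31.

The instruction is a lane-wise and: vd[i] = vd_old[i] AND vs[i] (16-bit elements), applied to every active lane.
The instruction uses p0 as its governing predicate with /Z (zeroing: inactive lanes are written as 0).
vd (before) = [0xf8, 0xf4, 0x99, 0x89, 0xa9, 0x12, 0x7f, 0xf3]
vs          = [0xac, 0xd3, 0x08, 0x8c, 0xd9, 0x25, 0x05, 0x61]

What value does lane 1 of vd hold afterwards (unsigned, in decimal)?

register lanes = 128/16 = 8
active while 27+j < 31, i.e. j ∈ [0,4) capped at 8 ⇒ 4
vd[0] and(0xf8,0xac) -> 0xa8
vd[1] and(0xf4,0xd3) -> 0xd0
vd[2] and(0x99,0x08) -> 0x08
vd[3] and(0x89,0x8c) -> 0x88
vd[4] tail/zero -> 0x00
vd[5] tail/zero -> 0x00
vd[6] tail/zero -> 0x00
vd[7] tail/zero -> 0x00

vd[1] = 208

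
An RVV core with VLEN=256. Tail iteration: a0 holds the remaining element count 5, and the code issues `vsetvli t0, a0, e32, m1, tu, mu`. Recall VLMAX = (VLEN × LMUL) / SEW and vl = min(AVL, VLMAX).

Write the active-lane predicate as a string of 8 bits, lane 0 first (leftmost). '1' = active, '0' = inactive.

lanes per group: 256·1/32 = 8
AVL=5 ≤ VLMAX=8, so vl = 5
bits (lane 0 leftmost): 11111000

predicate = 11111000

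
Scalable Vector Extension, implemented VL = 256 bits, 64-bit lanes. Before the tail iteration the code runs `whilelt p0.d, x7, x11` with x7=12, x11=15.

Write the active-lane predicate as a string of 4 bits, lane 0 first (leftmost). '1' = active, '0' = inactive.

register lanes = 256/64 = 4
whilelt: lane j active iff 12+j < 15 → j < 3 → 3 active
bits (lane 0 leftmost): 1110

predicate = 1110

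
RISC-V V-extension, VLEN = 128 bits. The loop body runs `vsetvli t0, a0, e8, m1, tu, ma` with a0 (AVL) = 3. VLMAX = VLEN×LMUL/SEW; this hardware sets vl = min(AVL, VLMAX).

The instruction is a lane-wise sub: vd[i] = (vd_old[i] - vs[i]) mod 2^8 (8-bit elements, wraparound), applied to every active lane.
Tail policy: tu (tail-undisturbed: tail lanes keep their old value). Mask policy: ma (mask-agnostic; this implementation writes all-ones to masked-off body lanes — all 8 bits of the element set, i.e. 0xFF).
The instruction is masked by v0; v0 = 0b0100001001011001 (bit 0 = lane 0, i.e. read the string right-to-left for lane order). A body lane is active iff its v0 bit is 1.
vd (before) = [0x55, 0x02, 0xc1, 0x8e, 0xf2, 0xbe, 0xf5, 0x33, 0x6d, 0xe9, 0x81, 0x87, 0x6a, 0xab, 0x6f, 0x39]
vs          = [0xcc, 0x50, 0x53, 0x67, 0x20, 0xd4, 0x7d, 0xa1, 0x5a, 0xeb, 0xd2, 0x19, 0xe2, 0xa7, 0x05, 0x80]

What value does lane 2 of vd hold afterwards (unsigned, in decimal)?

vd[2] = 255

VLMAX = (128 × 1) / 8 = 16 lanes
AVL=3 ≤ VLMAX=16, so vl = 3
lane  0: sub(0x55,0xcc) ⇒ 0x89
lane  1: mask-off/ones ⇒ 0xff
lane  2: mask-off/ones ⇒ 0xff
lane  3: tail/keep ⇒ 0x8e
lane  4: tail/keep ⇒ 0xf2
lane  5: tail/keep ⇒ 0xbe
lane  6: tail/keep ⇒ 0xf5
lane  7: tail/keep ⇒ 0x33
lane  8: tail/keep ⇒ 0x6d
lane  9: tail/keep ⇒ 0xe9
lane 10: tail/keep ⇒ 0x81
lane 11: tail/keep ⇒ 0x87
lane 12: tail/keep ⇒ 0x6a
lane 13: tail/keep ⇒ 0xab
lane 14: tail/keep ⇒ 0x6f
lane 15: tail/keep ⇒ 0x39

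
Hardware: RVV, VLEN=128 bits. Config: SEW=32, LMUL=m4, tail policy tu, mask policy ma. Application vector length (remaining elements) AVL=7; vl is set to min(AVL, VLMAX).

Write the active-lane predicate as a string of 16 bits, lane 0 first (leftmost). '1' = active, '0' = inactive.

predicate = 1111111000000000

VLMAX = (128 × 4) / 32 = 16 lanes
vl ← min(7, 16) = 7
bits (lane 0 leftmost): 1111111000000000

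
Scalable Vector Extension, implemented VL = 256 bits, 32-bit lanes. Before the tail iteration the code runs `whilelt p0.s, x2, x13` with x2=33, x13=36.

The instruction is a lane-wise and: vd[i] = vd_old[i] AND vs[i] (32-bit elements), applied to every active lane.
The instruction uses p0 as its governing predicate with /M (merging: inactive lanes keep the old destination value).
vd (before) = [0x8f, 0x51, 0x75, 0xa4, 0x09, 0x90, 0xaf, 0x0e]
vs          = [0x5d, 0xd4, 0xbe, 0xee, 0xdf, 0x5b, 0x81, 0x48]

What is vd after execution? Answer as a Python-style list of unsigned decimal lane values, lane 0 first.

lane count: 256 div 32 = 8
active while 33+j < 36, i.e. j ∈ [0,3) capped at 8 ⇒ 3
[0] and(0x8f,0x5d) = 0x0d
[1] and(0x51,0xd4) = 0x50
[2] and(0x75,0xbe) = 0x34
[3] tail/keep = 0xa4
[4] tail/keep = 0x09
[5] tail/keep = 0x90
[6] tail/keep = 0xaf
[7] tail/keep = 0x0e

vd = [13, 80, 52, 164, 9, 144, 175, 14]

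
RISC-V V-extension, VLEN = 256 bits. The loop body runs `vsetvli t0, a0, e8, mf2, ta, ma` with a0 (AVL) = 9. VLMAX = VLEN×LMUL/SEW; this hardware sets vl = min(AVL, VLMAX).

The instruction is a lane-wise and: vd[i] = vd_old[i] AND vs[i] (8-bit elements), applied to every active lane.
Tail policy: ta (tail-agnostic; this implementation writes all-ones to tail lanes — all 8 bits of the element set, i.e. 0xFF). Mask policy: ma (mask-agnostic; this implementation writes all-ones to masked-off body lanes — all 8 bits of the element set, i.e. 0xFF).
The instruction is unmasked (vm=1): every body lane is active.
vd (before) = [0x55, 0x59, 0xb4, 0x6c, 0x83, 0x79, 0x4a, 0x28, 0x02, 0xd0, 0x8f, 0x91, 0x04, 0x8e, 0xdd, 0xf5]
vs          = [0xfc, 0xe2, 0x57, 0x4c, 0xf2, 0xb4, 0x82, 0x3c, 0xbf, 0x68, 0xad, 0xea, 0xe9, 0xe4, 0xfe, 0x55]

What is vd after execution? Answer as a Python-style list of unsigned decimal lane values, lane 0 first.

lanes per group: 256·1/2/8 = 16
vl ← min(9, 16) = 9
vd[0] and(0x55,0xfc) -> 0x54
vd[1] and(0x59,0xe2) -> 0x40
vd[2] and(0xb4,0x57) -> 0x14
vd[3] and(0x6c,0x4c) -> 0x4c
vd[4] and(0x83,0xf2) -> 0x82
vd[5] and(0x79,0xb4) -> 0x30
vd[6] and(0x4a,0x82) -> 0x02
vd[7] and(0x28,0x3c) -> 0x28
vd[8] and(0x02,0xbf) -> 0x02
vd[9] tail/ones -> 0xff
vd[10] tail/ones -> 0xff
vd[11] tail/ones -> 0xff
vd[12] tail/ones -> 0xff
vd[13] tail/ones -> 0xff
vd[14] tail/ones -> 0xff
vd[15] tail/ones -> 0xff

vd = [84, 64, 20, 76, 130, 48, 2, 40, 2, 255, 255, 255, 255, 255, 255, 255]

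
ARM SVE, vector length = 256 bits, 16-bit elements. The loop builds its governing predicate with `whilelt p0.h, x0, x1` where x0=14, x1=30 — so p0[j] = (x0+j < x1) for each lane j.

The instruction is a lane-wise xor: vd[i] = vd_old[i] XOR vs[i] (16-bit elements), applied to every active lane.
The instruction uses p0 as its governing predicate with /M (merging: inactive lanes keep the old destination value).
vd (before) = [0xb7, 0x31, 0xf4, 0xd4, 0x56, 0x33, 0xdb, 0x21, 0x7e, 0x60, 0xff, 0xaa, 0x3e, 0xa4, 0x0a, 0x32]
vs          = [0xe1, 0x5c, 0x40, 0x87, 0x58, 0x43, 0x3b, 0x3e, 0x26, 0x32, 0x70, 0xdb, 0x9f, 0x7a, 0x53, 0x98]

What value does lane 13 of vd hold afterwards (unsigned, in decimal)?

vd[13] = 222

lane count: 256 div 16 = 16
p0[j] = (14+j < 30); true for j=0..15 → 16 lanes set
  i=0: xor(0xb7,0xe1) → 86
  i=1: xor(0x31,0x5c) → 109
  i=2: xor(0xf4,0x40) → 180
  i=3: xor(0xd4,0x87) → 83
  i=4: xor(0x56,0x58) → 14
  i=5: xor(0x33,0x43) → 112
  i=6: xor(0xdb,0x3b) → 224
  i=7: xor(0x21,0x3e) → 31
  i=8: xor(0x7e,0x26) → 88
  i=9: xor(0x60,0x32) → 82
  i=10: xor(0xff,0x70) → 143
  i=11: xor(0xaa,0xdb) → 113
  i=12: xor(0x3e,0x9f) → 161
  i=13: xor(0xa4,0x7a) → 222
  i=14: xor(0x0a,0x53) → 89
  i=15: xor(0x32,0x98) → 170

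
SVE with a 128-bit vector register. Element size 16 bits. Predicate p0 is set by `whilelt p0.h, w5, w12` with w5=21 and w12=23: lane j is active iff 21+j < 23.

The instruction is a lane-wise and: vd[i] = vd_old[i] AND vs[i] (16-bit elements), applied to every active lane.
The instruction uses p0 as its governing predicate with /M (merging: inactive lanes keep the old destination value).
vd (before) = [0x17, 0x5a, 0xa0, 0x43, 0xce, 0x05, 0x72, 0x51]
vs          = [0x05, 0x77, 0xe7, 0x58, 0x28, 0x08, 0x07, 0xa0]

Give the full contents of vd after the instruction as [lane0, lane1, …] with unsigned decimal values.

register lanes = 128/16 = 8
active while 21+j < 23, i.e. j ∈ [0,2) capped at 8 ⇒ 2
[0] and(0x17,0x05) = 0x05
[1] and(0x5a,0x77) = 0x52
[2] tail/keep = 0xa0
[3] tail/keep = 0x43
[4] tail/keep = 0xce
[5] tail/keep = 0x05
[6] tail/keep = 0x72
[7] tail/keep = 0x51

vd = [5, 82, 160, 67, 206, 5, 114, 81]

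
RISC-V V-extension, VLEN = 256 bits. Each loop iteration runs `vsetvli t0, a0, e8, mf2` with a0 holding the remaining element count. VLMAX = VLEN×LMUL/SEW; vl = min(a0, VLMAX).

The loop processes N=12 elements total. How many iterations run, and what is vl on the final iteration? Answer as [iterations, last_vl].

[iterations, last_vl] = [1, 12]

VLMAX = VLEN×LMUL/SEW = 256×1/2/8 = 16
iterations = ceil(12/16) = 1; final-pass vl = 12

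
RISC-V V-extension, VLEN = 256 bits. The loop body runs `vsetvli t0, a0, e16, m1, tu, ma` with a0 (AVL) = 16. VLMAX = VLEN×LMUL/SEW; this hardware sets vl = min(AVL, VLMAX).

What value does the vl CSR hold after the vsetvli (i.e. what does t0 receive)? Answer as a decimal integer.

lanes per group: 256·1/16 = 16
vl = min(AVL, VLMAX) = min(16, 16) = 16

vl = 16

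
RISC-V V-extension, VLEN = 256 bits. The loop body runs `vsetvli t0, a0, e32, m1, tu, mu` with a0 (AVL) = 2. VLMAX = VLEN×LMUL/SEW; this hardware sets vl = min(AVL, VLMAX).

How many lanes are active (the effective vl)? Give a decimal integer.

vl = 2

VLMAX = (256 × 1) / 32 = 8 lanes
AVL=2 ≤ VLMAX=8, so vl = 2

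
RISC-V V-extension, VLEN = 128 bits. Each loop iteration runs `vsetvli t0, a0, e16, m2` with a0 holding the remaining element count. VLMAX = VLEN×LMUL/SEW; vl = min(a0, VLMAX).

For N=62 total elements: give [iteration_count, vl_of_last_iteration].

lanes per group: 128·2/16 = 16
iterations = ceil(62/16) = 4; final-pass vl = 14

[iterations, last_vl] = [4, 14]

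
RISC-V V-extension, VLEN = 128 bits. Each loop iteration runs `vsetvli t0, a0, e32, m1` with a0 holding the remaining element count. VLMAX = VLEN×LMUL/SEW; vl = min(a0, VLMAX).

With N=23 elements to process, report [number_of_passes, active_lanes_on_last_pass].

VLMAX = VLEN×LMUL/SEW = 128×1/32 = 4
iterations = ceil(23/4) = 6; final-pass vl = 3

[iterations, last_vl] = [6, 3]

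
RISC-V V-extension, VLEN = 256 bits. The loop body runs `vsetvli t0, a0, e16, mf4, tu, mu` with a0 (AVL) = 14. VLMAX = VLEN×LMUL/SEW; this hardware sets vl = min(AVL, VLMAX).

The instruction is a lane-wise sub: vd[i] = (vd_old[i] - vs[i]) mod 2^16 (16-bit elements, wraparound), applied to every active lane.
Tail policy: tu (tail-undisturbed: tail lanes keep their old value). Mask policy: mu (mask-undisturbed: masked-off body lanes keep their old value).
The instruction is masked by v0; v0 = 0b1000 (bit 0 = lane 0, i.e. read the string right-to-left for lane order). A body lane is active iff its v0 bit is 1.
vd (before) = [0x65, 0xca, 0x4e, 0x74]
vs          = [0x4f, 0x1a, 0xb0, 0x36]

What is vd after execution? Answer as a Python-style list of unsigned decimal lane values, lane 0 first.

VLMAX = (256 × 1/4) / 16 = 4 lanes
AVL=14 > VLMAX=4, so vl = 4
lane  0: mask-off/keep ⇒ 0x65
lane  1: mask-off/keep ⇒ 0xca
lane  2: mask-off/keep ⇒ 0x4e
lane  3: sub(0x74,0x36) ⇒ 0x3e

vd = [101, 202, 78, 62]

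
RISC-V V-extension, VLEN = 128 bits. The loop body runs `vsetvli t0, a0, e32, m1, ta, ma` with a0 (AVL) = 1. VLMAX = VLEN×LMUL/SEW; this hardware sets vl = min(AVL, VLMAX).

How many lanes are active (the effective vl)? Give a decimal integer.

lanes per group: 128·1/32 = 4
vl ← min(1, 4) = 1

vl = 1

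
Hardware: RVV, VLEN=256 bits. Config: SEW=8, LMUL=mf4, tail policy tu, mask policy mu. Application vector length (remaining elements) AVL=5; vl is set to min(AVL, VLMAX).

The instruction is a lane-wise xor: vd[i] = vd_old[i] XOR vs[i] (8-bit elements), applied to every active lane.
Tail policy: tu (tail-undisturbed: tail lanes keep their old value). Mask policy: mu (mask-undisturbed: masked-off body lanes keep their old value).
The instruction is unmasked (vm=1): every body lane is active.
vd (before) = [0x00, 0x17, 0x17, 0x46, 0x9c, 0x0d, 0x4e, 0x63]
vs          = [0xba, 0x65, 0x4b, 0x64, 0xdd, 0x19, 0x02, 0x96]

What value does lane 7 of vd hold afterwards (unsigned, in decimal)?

VLMAX = VLEN×LMUL/SEW = 256×1/4/8 = 8
vl = min(AVL, VLMAX) = min(5, 8) = 5
[0] xor(0x00,0xba) = 0xba
[1] xor(0x17,0x65) = 0x72
[2] xor(0x17,0x4b) = 0x5c
[3] xor(0x46,0x64) = 0x22
[4] xor(0x9c,0xdd) = 0x41
[5] tail/keep = 0x0d
[6] tail/keep = 0x4e
[7] tail/keep = 0x63

vd[7] = 99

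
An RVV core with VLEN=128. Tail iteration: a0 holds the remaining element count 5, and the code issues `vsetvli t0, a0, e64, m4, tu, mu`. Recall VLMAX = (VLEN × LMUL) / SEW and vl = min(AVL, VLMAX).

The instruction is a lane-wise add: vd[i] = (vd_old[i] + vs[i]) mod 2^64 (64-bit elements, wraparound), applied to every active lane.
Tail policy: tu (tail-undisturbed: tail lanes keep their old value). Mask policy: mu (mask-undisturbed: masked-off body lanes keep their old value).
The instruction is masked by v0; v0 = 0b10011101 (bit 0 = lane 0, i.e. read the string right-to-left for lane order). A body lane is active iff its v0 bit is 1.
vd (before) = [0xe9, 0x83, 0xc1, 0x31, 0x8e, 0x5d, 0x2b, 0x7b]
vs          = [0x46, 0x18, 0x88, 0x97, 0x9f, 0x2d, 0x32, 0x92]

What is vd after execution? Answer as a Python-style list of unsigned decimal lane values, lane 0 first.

vd = [303, 131, 329, 200, 301, 93, 43, 123]

lanes per group: 128·4/64 = 8
AVL=5 ≤ VLMAX=8, so vl = 5
vd[0] add(0xe9,0x46) -> 0x12f
vd[1] mask-off/keep -> 0x83
vd[2] add(0xc1,0x88) -> 0x149
vd[3] add(0x31,0x97) -> 0xc8
vd[4] add(0x8e,0x9f) -> 0x12d
vd[5] tail/keep -> 0x5d
vd[6] tail/keep -> 0x2b
vd[7] tail/keep -> 0x7b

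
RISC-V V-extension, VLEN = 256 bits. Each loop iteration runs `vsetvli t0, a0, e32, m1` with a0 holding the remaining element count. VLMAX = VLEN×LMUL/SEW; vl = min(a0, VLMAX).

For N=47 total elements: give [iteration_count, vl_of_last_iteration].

[iterations, last_vl] = [6, 7]

lanes per group: 256·1/32 = 8
N=47: ⌈47/8⌉ = 6 iters; last vl = 47 − 5×8 = 7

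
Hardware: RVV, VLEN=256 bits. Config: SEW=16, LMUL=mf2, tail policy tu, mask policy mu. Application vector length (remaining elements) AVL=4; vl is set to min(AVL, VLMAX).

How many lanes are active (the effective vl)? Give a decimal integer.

vl = 4

lanes per group: 256·1/2/16 = 8
AVL=4 ≤ VLMAX=8, so vl = 4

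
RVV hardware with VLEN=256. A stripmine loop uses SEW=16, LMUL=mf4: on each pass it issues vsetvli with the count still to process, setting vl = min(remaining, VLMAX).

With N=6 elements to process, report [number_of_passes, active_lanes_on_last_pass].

VLMAX = VLEN×LMUL/SEW = 256×1/4/16 = 4
N=6: ⌈6/4⌉ = 2 iters; last vl = 6 − 1×4 = 2

[iterations, last_vl] = [2, 2]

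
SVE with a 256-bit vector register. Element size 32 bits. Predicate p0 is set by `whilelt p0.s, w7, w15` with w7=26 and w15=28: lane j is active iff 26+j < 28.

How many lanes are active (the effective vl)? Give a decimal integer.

vl = 2

register lanes = 256/32 = 8
whilelt: lane j active iff 26+j < 28 → j < 2 → 2 active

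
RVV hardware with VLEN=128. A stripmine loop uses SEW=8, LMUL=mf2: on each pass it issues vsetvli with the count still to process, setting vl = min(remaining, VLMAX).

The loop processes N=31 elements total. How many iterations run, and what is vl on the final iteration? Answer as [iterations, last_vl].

lanes per group: 128·1/2/8 = 8
iterations = ceil(31/8) = 4; final-pass vl = 7

[iterations, last_vl] = [4, 7]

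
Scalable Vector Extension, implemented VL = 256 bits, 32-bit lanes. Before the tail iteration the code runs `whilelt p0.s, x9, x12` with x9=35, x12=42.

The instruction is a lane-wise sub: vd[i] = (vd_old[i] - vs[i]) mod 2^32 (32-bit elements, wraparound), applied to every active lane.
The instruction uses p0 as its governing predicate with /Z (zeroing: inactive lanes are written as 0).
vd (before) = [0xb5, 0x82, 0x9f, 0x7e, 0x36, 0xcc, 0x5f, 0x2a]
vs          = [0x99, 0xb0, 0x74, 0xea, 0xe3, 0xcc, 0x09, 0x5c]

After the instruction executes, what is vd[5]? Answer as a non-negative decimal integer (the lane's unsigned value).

vd[5] = 0

256-bit reg / 32-bit elem → 8 lanes
active while 35+j < 42, i.e. j ∈ [0,7) capped at 8 ⇒ 7
[0] sub(0xb5,0x99) = 0x1c
[1] sub(0x82,0xb0) = 0xffffffd2
[2] sub(0x9f,0x74) = 0x2b
[3] sub(0x7e,0xea) = 0xffffff94
[4] sub(0x36,0xe3) = 0xffffff53
[5] sub(0xcc,0xcc) = 0x00
[6] sub(0x5f,0x09) = 0x56
[7] tail/zero = 0x00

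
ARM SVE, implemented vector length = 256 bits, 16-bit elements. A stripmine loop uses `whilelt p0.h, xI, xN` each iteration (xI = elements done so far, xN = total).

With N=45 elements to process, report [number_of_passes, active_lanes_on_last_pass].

[iterations, last_vl] = [3, 13]

256-bit reg / 16-bit elem → 16 lanes
N=45: ⌈45/16⌉ = 3 iters; last vl = 45 − 2×16 = 13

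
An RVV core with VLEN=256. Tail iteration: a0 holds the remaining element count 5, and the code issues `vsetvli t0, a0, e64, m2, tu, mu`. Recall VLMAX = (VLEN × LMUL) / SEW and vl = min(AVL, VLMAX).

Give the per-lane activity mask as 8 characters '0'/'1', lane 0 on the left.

VLMAX = (256 × 2) / 64 = 8 lanes
vl = min(AVL, VLMAX) = min(5, 8) = 5
bits (lane 0 leftmost): 11111000

predicate = 11111000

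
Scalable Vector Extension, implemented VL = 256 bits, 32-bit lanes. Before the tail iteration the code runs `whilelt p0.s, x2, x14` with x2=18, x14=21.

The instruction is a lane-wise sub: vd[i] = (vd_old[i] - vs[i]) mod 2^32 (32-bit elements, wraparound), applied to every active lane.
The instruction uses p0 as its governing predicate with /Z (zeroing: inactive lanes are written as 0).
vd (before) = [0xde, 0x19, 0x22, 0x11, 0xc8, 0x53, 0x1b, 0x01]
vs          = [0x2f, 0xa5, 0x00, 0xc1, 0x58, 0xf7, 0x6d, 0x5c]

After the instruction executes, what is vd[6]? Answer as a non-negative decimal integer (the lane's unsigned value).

256-bit reg / 32-bit elem → 8 lanes
whilelt: lane j active iff 18+j < 21 → j < 3 → 3 active
vd[0] sub(0xde,0x2f) -> 0xaf
vd[1] sub(0x19,0xa5) -> 0xffffff74
vd[2] sub(0x22,0x00) -> 0x22
vd[3] tail/zero -> 0x00
vd[4] tail/zero -> 0x00
vd[5] tail/zero -> 0x00
vd[6] tail/zero -> 0x00
vd[7] tail/zero -> 0x00

vd[6] = 0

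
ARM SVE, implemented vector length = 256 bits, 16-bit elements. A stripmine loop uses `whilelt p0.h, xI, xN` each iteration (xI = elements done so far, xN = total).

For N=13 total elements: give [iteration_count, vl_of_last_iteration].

[iterations, last_vl] = [1, 13]

register lanes = 256/16 = 16
iterations = ceil(13/16) = 1; final-pass vl = 13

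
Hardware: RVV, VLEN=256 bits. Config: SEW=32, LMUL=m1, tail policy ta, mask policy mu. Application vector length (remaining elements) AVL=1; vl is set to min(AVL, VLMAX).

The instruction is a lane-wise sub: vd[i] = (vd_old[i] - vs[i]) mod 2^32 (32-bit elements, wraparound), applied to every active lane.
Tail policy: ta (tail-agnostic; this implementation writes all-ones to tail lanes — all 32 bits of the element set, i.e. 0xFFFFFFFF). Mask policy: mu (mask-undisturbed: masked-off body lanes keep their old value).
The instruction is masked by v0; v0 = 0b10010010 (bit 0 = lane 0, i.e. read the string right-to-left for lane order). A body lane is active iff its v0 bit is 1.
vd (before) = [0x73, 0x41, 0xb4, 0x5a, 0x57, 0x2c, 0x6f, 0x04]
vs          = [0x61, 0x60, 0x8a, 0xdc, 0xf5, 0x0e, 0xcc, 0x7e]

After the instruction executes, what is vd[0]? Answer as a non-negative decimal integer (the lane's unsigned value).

lanes per group: 256·1/32 = 8
vl ← min(1, 8) = 1
vd[0] mask-off/keep -> 0x73
vd[1] tail/ones -> 0xffffffff
vd[2] tail/ones -> 0xffffffff
vd[3] tail/ones -> 0xffffffff
vd[4] tail/ones -> 0xffffffff
vd[5] tail/ones -> 0xffffffff
vd[6] tail/ones -> 0xffffffff
vd[7] tail/ones -> 0xffffffff

vd[0] = 115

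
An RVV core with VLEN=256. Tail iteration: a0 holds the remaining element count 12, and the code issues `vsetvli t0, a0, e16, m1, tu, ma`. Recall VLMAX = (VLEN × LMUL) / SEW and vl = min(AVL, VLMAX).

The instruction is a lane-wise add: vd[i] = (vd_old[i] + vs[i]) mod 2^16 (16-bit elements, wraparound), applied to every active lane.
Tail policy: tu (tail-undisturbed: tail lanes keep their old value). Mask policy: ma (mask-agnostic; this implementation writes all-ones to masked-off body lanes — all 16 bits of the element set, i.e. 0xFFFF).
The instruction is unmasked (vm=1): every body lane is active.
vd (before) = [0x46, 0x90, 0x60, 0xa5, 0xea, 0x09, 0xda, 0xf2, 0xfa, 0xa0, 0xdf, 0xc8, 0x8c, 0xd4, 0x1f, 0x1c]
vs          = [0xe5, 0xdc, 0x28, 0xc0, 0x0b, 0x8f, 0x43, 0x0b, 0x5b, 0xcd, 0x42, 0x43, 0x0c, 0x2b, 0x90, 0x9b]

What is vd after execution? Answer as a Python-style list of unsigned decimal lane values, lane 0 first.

vd = [299, 364, 136, 357, 245, 152, 285, 253, 341, 365, 289, 267, 140, 212, 31, 28]

VLMAX = VLEN×LMUL/SEW = 256×1/16 = 16
vl ← min(12, 16) = 12
  i=0: add(0x46,0xe5) → 299
  i=1: add(0x90,0xdc) → 364
  i=2: add(0x60,0x28) → 136
  i=3: add(0xa5,0xc0) → 357
  i=4: add(0xea,0x0b) → 245
  i=5: add(0x09,0x8f) → 152
  i=6: add(0xda,0x43) → 285
  i=7: add(0xf2,0x0b) → 253
  i=8: add(0xfa,0x5b) → 341
  i=9: add(0xa0,0xcd) → 365
  i=10: add(0xdf,0x42) → 289
  i=11: add(0xc8,0x43) → 267
  i=12: tail/keep → 140
  i=13: tail/keep → 212
  i=14: tail/keep → 31
  i=15: tail/keep → 28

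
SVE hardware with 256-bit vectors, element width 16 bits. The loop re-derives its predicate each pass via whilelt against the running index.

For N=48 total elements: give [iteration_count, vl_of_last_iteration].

256-bit reg / 16-bit elem → 16 lanes
iterations = ceil(48/16) = 3; final-pass vl = 16

[iterations, last_vl] = [3, 16]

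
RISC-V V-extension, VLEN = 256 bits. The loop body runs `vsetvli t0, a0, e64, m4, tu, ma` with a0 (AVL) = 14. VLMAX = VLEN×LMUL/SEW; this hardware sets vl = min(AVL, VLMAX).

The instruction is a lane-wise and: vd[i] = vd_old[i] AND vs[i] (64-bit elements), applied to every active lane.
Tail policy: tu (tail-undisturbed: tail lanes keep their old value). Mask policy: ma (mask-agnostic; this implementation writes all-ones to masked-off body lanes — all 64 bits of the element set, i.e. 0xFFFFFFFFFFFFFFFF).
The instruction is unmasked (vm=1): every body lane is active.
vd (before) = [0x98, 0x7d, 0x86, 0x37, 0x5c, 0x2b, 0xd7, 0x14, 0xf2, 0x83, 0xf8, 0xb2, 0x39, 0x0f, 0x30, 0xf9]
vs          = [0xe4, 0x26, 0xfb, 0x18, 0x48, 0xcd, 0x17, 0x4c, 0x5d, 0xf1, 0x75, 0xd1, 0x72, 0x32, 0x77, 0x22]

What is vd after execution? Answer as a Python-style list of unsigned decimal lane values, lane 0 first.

vd = [128, 36, 130, 16, 72, 9, 23, 4, 80, 129, 112, 144, 48, 2, 48, 249]

VLMAX = (256 × 4) / 64 = 16 lanes
vl ← min(14, 16) = 14
lane  0: and(0x98,0xe4) ⇒ 0x80
lane  1: and(0x7d,0x26) ⇒ 0x24
lane  2: and(0x86,0xfb) ⇒ 0x82
lane  3: and(0x37,0x18) ⇒ 0x10
lane  4: and(0x5c,0x48) ⇒ 0x48
lane  5: and(0x2b,0xcd) ⇒ 0x09
lane  6: and(0xd7,0x17) ⇒ 0x17
lane  7: and(0x14,0x4c) ⇒ 0x04
lane  8: and(0xf2,0x5d) ⇒ 0x50
lane  9: and(0x83,0xf1) ⇒ 0x81
lane 10: and(0xf8,0x75) ⇒ 0x70
lane 11: and(0xb2,0xd1) ⇒ 0x90
lane 12: and(0x39,0x72) ⇒ 0x30
lane 13: and(0x0f,0x32) ⇒ 0x02
lane 14: tail/keep ⇒ 0x30
lane 15: tail/keep ⇒ 0xf9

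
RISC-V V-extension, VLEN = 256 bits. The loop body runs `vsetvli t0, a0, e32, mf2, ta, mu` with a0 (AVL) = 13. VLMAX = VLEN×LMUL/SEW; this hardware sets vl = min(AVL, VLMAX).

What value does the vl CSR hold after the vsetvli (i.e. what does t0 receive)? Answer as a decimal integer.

VLMAX = VLEN×LMUL/SEW = 256×1/2/32 = 4
vl = min(AVL, VLMAX) = min(13, 4) = 4

vl = 4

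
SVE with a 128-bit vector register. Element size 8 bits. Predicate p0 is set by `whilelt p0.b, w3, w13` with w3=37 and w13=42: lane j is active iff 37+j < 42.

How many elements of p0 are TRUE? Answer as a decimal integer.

lane count: 128 div 8 = 16
p0[j] = (37+j < 42); true for j=0..4 → 5 lanes set

vl = 5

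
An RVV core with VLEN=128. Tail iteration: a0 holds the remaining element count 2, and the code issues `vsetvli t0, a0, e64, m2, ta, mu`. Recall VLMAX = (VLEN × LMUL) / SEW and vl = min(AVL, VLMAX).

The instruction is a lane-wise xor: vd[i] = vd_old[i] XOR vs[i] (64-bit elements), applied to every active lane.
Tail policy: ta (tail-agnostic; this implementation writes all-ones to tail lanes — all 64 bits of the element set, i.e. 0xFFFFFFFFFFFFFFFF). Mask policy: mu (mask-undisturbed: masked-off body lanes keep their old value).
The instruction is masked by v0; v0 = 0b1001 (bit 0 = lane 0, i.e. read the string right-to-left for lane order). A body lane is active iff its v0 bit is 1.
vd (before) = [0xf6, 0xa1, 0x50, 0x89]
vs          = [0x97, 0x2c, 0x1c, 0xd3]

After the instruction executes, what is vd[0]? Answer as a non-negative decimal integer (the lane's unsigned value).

vd[0] = 97

VLMAX = (128 × 2) / 64 = 4 lanes
vl ← min(2, 4) = 2
lane  0: xor(0xf6,0x97) ⇒ 0x61
lane  1: mask-off/keep ⇒ 0xa1
lane  2: tail/ones ⇒ 0xffffffffffffffff
lane  3: tail/ones ⇒ 0xffffffffffffffff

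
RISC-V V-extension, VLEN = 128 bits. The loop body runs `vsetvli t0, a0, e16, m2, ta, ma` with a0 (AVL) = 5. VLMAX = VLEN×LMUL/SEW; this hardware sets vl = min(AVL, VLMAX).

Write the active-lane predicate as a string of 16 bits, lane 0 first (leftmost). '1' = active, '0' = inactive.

lanes per group: 128·2/16 = 16
vl ← min(5, 16) = 5
bits (lane 0 leftmost): 1111100000000000

predicate = 1111100000000000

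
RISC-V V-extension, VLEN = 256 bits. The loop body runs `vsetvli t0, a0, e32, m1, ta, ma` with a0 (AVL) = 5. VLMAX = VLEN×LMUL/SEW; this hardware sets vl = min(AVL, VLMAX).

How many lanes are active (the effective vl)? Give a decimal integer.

VLMAX = VLEN×LMUL/SEW = 256×1/32 = 8
AVL=5 ≤ VLMAX=8, so vl = 5

vl = 5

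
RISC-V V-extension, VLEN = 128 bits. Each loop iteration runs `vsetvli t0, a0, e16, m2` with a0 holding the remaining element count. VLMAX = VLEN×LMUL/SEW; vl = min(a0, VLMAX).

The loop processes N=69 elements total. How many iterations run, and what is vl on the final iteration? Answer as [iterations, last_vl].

VLMAX = (128 × 2) / 16 = 16 lanes
iterations = ceil(69/16) = 5; final-pass vl = 5

[iterations, last_vl] = [5, 5]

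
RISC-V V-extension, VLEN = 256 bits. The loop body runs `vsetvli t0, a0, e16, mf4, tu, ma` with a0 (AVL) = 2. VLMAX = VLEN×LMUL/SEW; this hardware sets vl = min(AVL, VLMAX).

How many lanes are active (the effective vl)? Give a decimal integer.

vl = 2

VLMAX = (256 × 1/4) / 16 = 4 lanes
vl = min(AVL, VLMAX) = min(2, 4) = 2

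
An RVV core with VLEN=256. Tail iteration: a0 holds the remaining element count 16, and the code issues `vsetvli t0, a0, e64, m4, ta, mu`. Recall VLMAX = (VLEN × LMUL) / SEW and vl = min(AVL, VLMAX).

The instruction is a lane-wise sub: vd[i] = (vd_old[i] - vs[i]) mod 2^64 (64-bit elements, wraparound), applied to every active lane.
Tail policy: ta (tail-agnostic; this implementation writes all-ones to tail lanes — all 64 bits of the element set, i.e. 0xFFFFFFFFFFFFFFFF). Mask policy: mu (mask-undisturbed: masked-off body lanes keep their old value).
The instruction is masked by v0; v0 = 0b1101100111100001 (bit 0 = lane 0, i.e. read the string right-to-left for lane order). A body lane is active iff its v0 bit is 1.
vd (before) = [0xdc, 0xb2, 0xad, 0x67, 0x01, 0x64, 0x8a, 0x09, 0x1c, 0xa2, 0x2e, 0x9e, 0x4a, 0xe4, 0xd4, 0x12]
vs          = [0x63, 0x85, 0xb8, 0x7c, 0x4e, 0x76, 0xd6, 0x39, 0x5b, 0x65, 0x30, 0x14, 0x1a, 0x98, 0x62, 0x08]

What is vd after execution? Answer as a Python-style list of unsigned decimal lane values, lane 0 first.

vd = [121, 178, 173, 103, 1, 18446744073709551598, 18446744073709551540, 18446744073709551568, 18446744073709551553, 162, 46, 138, 48, 228, 114, 10]

VLMAX = VLEN×LMUL/SEW = 256×4/64 = 16
vl = min(AVL, VLMAX) = min(16, 16) = 16
  i=0: sub(0xdc,0x63) → 121
  i=1: mask-off/keep → 178
  i=2: mask-off/keep → 173
  i=3: mask-off/keep → 103
  i=4: mask-off/keep → 1
  i=5: sub(0x64,0x76) → 18446744073709551598
  i=6: sub(0x8a,0xd6) → 18446744073709551540
  i=7: sub(0x09,0x39) → 18446744073709551568
  i=8: sub(0x1c,0x5b) → 18446744073709551553
  i=9: mask-off/keep → 162
  i=10: mask-off/keep → 46
  i=11: sub(0x9e,0x14) → 138
  i=12: sub(0x4a,0x1a) → 48
  i=13: mask-off/keep → 228
  i=14: sub(0xd4,0x62) → 114
  i=15: sub(0x12,0x08) → 10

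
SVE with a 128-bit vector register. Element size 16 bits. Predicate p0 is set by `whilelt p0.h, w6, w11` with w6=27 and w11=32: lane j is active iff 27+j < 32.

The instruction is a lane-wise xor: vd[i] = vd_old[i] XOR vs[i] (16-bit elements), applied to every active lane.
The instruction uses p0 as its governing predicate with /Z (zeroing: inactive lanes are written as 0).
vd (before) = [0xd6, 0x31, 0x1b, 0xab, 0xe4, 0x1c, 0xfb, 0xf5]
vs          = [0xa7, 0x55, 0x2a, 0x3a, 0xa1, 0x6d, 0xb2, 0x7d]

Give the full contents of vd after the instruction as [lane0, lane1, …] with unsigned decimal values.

register lanes = 128/16 = 8
whilelt: lane j active iff 27+j < 32 → j < 5 → 5 active
  i=0: xor(0xd6,0xa7) → 113
  i=1: xor(0x31,0x55) → 100
  i=2: xor(0x1b,0x2a) → 49
  i=3: xor(0xab,0x3a) → 145
  i=4: xor(0xe4,0xa1) → 69
  i=5: tail/zero → 0
  i=6: tail/zero → 0
  i=7: tail/zero → 0

vd = [113, 100, 49, 145, 69, 0, 0, 0]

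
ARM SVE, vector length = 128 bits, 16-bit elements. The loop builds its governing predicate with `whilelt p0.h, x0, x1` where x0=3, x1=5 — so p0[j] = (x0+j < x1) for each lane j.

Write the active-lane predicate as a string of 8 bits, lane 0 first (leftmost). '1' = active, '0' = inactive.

128-bit reg / 16-bit elem → 8 lanes
whilelt: lane j active iff 3+j < 5 → j < 2 → 2 active
bits (lane 0 leftmost): 11000000

predicate = 11000000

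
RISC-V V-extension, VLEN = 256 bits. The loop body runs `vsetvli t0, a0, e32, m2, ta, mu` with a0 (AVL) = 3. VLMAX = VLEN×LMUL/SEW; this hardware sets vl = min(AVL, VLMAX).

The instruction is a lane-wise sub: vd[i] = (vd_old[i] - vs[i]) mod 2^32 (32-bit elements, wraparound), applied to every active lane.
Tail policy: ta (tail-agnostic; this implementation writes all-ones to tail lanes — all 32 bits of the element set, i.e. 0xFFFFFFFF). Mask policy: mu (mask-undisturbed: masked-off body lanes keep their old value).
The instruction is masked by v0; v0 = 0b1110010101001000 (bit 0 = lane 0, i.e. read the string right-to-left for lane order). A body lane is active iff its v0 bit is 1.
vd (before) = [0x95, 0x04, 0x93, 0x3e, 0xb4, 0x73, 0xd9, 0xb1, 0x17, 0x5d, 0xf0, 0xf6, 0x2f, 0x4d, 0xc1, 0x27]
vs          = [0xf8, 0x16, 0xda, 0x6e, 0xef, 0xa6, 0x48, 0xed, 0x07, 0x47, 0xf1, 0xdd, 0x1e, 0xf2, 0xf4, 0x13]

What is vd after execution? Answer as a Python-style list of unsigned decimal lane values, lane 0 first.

vd = [149, 4, 147, 4294967295, 4294967295, 4294967295, 4294967295, 4294967295, 4294967295, 4294967295, 4294967295, 4294967295, 4294967295, 4294967295, 4294967295, 4294967295]

VLMAX = (256 × 2) / 32 = 16 lanes
AVL=3 ≤ VLMAX=16, so vl = 3
vd[0] mask-off/keep -> 0x95
vd[1] mask-off/keep -> 0x04
vd[2] mask-off/keep -> 0x93
vd[3] tail/ones -> 0xffffffff
vd[4] tail/ones -> 0xffffffff
vd[5] tail/ones -> 0xffffffff
vd[6] tail/ones -> 0xffffffff
vd[7] tail/ones -> 0xffffffff
vd[8] tail/ones -> 0xffffffff
vd[9] tail/ones -> 0xffffffff
vd[10] tail/ones -> 0xffffffff
vd[11] tail/ones -> 0xffffffff
vd[12] tail/ones -> 0xffffffff
vd[13] tail/ones -> 0xffffffff
vd[14] tail/ones -> 0xffffffff
vd[15] tail/ones -> 0xffffffff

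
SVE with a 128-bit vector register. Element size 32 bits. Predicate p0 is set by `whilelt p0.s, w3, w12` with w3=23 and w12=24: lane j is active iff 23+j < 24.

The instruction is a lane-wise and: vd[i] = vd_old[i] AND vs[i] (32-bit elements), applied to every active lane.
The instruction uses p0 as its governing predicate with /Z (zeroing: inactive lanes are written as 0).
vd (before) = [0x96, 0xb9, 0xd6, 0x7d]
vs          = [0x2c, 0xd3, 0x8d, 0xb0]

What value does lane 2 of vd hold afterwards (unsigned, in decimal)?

vd[2] = 0

lane count: 128 div 32 = 4
active while 23+j < 24, i.e. j ∈ [0,1) capped at 4 ⇒ 1
[0] and(0x96,0x2c) = 0x04
[1] tail/zero = 0x00
[2] tail/zero = 0x00
[3] tail/zero = 0x00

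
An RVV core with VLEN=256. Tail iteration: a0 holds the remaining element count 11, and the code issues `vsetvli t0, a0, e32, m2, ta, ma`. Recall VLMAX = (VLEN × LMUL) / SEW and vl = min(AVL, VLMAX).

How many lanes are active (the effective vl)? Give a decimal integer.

VLMAX = VLEN×LMUL/SEW = 256×2/32 = 16
vl ← min(11, 16) = 11

vl = 11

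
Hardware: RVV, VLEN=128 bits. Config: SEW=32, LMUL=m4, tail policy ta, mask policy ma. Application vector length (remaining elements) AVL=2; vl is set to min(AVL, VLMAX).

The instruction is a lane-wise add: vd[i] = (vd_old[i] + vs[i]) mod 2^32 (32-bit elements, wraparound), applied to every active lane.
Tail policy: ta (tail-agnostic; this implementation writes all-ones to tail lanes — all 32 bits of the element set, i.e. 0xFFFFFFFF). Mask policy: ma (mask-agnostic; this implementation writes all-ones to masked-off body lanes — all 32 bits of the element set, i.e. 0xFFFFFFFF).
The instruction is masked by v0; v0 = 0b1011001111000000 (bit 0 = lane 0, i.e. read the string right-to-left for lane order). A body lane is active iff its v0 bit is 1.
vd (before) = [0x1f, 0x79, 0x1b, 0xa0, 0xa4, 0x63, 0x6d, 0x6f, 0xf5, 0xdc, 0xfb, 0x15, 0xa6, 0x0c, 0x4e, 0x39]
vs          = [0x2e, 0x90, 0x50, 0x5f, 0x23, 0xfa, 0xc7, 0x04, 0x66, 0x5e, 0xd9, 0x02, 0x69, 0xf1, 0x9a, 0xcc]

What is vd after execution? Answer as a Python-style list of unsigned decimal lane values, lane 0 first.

vd = [4294967295, 4294967295, 4294967295, 4294967295, 4294967295, 4294967295, 4294967295, 4294967295, 4294967295, 4294967295, 4294967295, 4294967295, 4294967295, 4294967295, 4294967295, 4294967295]

VLMAX = VLEN×LMUL/SEW = 128×4/32 = 16
vl ← min(2, 16) = 2
vd[0] mask-off/ones -> 0xffffffff
vd[1] mask-off/ones -> 0xffffffff
vd[2] tail/ones -> 0xffffffff
vd[3] tail/ones -> 0xffffffff
vd[4] tail/ones -> 0xffffffff
vd[5] tail/ones -> 0xffffffff
vd[6] tail/ones -> 0xffffffff
vd[7] tail/ones -> 0xffffffff
vd[8] tail/ones -> 0xffffffff
vd[9] tail/ones -> 0xffffffff
vd[10] tail/ones -> 0xffffffff
vd[11] tail/ones -> 0xffffffff
vd[12] tail/ones -> 0xffffffff
vd[13] tail/ones -> 0xffffffff
vd[14] tail/ones -> 0xffffffff
vd[15] tail/ones -> 0xffffffff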